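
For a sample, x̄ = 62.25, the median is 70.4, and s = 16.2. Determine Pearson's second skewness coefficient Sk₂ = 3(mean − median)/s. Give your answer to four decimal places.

-1.5093

Sk₂ = 3(62.25 − 70.4) / 16.2 = 3 × -8.1500 / 16.2
    = -24.4500 / 16.2 ≈ -1.5093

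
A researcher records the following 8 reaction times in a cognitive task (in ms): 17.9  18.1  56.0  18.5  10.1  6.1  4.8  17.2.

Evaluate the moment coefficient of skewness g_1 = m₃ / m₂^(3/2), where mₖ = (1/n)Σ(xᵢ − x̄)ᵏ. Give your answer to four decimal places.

x̄ = (17.9 + 18.1 + 56.0 + 18.5 + 10.1 + 6.1 + 4.8 + 17.2) / 8 = 18.5875
deviations (xᵢ − x̄): -0.6875, -0.4875, 37.4125, -0.0875, -8.4875, -12.4875, -13.7875, -1.3875
Σ(xᵢ − x̄)² = 1820.4088 ⇒ m₂ = 1820.4088/8 = 227.55109
Σ(xᵢ − x̄)³ = 47183.3543 ⇒ m₃ = 47183.3543/8 = 5897.91929
m₂^(3/2) = 227.55109^(1.5) = 3432.56201
g_1 = m₃ / m₂^(3/2) = 5897.91929 / 3432.56201 ≈ 1.7182

1.7182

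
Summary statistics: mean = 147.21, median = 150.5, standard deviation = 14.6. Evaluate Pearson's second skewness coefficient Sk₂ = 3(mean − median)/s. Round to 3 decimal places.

-0.676

Sk₂ = 3(147.21 − 150.5) / 14.6 = 3 × -3.2900 / 14.6
    = -9.8700 / 14.6 ≈ -0.676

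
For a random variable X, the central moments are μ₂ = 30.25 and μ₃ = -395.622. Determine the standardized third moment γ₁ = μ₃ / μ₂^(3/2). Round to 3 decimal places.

-2.378

σ = √μ₂ = √30.25 = 5.50000
σ³ = μ₂^(3/2) = 166.37500
γ₁ = μ₃/σ³ = -395.622 / 166.37500 ≈ -2.378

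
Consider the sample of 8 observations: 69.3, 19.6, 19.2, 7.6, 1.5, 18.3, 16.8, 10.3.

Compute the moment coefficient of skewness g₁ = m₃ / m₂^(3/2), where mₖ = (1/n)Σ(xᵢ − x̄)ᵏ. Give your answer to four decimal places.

x̄ = (69.3 + 19.6 + 19.2 + 7.6 + 1.5 + 18.3 + 16.8 + 10.3) / 8 = 20.3250
deviations (xᵢ − x̄): 48.9750, -0.7250, -1.1250, -12.7250, -18.8250, -2.0250, -3.5250, -10.0250
Σ(xᵢ − x̄)² = 3033.6750 ⇒ m₂ = 3033.6750/8 = 379.20937
Σ(xᵢ − x̄)³ = 107675.8702 ⇒ m₃ = 107675.8702/8 = 13459.48378
m₂^(3/2) = 379.20937^(1.5) = 7384.45755
g₁ = m₃ / m₂^(3/2) = 13459.48378 / 7384.45755 ≈ 1.8227

1.8227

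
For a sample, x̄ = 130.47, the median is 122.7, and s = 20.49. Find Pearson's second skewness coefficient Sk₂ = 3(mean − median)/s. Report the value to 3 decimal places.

Sk₂ = 3(130.47 − 122.7) / 20.49 = 3 × 7.7700 / 20.49
    = 23.3100 / 20.49 ≈ 1.138

1.138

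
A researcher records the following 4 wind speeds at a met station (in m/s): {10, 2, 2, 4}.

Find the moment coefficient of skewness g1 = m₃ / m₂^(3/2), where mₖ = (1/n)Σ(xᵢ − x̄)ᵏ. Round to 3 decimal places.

0.958

x̄ = (10 + 2 + 2 + 4) / 4 = 4.5000
deviations (xᵢ − x̄): 5.5000, -2.5000, -2.5000, -0.5000
Σ(xᵢ − x̄)² = 43.0000 ⇒ m₂ = 43.0000/4 = 10.75000
Σ(xᵢ − x̄)³ = 135.0000 ⇒ m₃ = 135.0000/4 = 33.75000
m₂^(3/2) = 10.75000^(1.5) = 35.24623
g1 = m₃ / m₂^(3/2) = 33.75000 / 35.24623 ≈ 0.958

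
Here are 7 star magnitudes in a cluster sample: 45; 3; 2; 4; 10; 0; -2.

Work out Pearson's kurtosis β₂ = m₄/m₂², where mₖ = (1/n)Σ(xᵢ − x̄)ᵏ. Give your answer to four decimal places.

4.6797

x̄ = 8.8571
Σ(xᵢ − x̄)² = 1608.8571 ⇒ m₂ = 229.83673
Σ(xᵢ − x̄)⁴ = 1730431.1545 ⇒ m₄ = 247204.45065
m₂² = 52824.92461
β₂ = m₄/m₂² = 247204.45065 / 52824.92461 ≈ 4.6797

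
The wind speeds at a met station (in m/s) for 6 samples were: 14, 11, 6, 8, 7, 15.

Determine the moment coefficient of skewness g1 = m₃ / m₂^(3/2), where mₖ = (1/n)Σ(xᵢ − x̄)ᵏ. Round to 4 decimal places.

x̄ = (14 + 11 + 6 + 8 + 7 + 15) / 6 = 10.1667
deviations (xᵢ − x̄): 3.8333, 0.8333, -4.1667, -2.1667, -3.1667, 4.8333
Σ(xᵢ − x̄)² = 70.8333 ⇒ m₂ = 70.8333/6 = 11.80556
Σ(xᵢ − x̄)³ = 55.5556 ⇒ m₃ = 55.5556/6 = 9.25926
m₂^(3/2) = 11.80556^(1.5) = 40.56296
g1 = m₃ / m₂^(3/2) = 9.25926 / 40.56296 ≈ 0.2283

0.2283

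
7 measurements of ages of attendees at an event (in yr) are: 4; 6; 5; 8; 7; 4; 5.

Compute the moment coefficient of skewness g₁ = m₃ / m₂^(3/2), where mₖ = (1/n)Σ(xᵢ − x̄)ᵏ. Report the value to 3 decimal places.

x̄ = (4 + 6 + 5 + 8 + 7 + 4 + 5) / 7 = 5.5714
deviations (xᵢ − x̄): -1.5714, 0.4286, -0.5714, 2.4286, 1.4286, -1.5714, -0.5714
Σ(xᵢ − x̄)² = 13.7143 ⇒ m₂ = 13.7143/7 = 1.95918
Σ(xᵢ − x̄)³ = 9.1837 ⇒ m₃ = 9.1837/7 = 1.31195
m₂^(3/2) = 1.95918^(1.5) = 2.74229
g₁ = m₃ / m₂^(3/2) = 1.31195 / 2.74229 ≈ 0.478

0.478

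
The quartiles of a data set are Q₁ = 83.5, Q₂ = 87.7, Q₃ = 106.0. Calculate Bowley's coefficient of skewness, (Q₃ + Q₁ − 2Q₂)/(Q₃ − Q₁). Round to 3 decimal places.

0.627

numerator: Q₃ + Q₁ − 2Q₂ = 106.0 + 83.5 − 2×87.7 = 14.1000
denominator: Q₃ − Q₁ = 106.0 − 83.5 = 22.5000
Bowley skewness = 14.1000 / 22.5000 ≈ 0.627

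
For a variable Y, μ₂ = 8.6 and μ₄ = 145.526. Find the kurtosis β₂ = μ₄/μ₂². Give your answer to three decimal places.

1.968

μ₂² = 8.6² = 73.96000
μ₄/μ₂² = 145.526 / 73.96000 = 1.96763
β₂ ≈ 1.968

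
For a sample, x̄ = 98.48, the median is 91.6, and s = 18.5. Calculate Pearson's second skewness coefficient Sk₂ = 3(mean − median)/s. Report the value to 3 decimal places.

1.116

Sk₂ = 3(98.48 − 91.6) / 18.5 = 3 × 6.8800 / 18.5
    = 20.6400 / 18.5 ≈ 1.116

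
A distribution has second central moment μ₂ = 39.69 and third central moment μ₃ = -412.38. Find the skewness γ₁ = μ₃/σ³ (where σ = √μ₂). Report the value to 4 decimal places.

σ = √μ₂ = √39.69 = 6.30000
σ³ = μ₂^(3/2) = 250.04700
γ₁ = μ₃/σ³ = -412.38 / 250.04700 ≈ -1.6492

-1.6492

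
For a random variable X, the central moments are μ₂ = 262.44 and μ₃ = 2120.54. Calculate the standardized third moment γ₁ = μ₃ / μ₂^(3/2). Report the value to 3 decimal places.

σ = √μ₂ = √262.44 = 16.20000
σ³ = μ₂^(3/2) = 4251.52800
γ₁ = μ₃/σ³ = 2120.54 / 4251.52800 ≈ 0.499

0.499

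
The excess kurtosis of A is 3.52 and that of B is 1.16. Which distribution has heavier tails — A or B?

Higher excess kurtosis ⇒ heavier tails relative to the normal distribution.
3.52 vs 1.16: the larger is 3.52, so A has heavier tails.

A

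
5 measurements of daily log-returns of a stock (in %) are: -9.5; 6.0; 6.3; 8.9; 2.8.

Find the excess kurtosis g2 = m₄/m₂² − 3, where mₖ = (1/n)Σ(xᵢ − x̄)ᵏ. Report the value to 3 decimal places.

-0.172

x̄ = 2.9000
Σ(xᵢ − x̄)² = 210.9400 ⇒ m₂ = 42.18800
Σ(xᵢ − x̄)⁴ = 25164.1234 ⇒ m₄ = 5032.82468
m₂² = 1779.82734
g2 = m₄/m₂² − 3 = 2.82770 − 3 ≈ -0.172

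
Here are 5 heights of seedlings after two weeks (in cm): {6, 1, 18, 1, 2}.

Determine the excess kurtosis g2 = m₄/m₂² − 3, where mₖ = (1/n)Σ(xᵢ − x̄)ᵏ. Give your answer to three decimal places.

x̄ = 5.6000
Σ(xᵢ − x̄)² = 209.2000 ⇒ m₂ = 41.84000
Σ(xᵢ − x̄)⁴ = 24705.6160 ⇒ m₄ = 4941.12320
m₂² = 1750.58560
g2 = m₄/m₂² − 3 = 2.82255 − 3 ≈ -0.177

-0.177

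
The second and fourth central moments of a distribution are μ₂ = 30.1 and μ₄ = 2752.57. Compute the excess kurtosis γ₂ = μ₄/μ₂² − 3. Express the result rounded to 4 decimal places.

0.0381

μ₂² = 30.1² = 906.01000
μ₄/μ₂² = 2752.57 / 906.01000 = 3.03812
γ₂ = 3.03812 − 3 ≈ 0.0381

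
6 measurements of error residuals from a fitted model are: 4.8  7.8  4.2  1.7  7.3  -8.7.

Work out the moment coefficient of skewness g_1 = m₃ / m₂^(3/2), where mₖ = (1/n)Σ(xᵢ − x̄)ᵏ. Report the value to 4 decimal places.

-1.2915

x̄ = (4.8 + 7.8 + 4.2 + 1.7 + 7.3 - 8.7) / 6 = 2.8500
deviations (xᵢ − x̄): 1.9500, 4.9500, 1.3500, -1.1500, 4.4500, -11.5500
Σ(xᵢ − x̄)² = 184.6550 ⇒ m₂ = 184.6550/6 = 30.77583
Σ(xᵢ − x̄)³ = -1323.0360 ⇒ m₃ = -1323.0360/6 = -220.50600
m₂^(3/2) = 30.77583^(1.5) = 170.73192
g_1 = m₃ / m₂^(3/2) = -220.50600 / 170.73192 ≈ -1.2915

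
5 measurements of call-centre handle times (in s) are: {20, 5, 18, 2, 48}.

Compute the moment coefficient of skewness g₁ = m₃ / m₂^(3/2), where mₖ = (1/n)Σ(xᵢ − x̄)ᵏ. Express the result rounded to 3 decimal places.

0.847

x̄ = (20 + 5 + 18 + 2 + 48) / 5 = 18.6000
deviations (xᵢ − x̄): 1.4000, -13.6000, -0.6000, -16.6000, 29.4000
Σ(xᵢ − x̄)² = 1327.2000 ⇒ m₂ = 1327.2000/5 = 265.44000
Σ(xᵢ − x̄)³ = 18324.9600 ⇒ m₃ = 18324.9600/5 = 3664.99200
m₂^(3/2) = 265.44000^(1.5) = 4324.63594
g₁ = m₃ / m₂^(3/2) = 3664.99200 / 4324.63594 ≈ 0.847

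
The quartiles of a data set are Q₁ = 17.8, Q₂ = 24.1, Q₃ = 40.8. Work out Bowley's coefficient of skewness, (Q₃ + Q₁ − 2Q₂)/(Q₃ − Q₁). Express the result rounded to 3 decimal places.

0.452

numerator: Q₃ + Q₁ − 2Q₂ = 40.8 + 17.8 − 2×24.1 = 10.4000
denominator: Q₃ − Q₁ = 40.8 − 17.8 = 23.0000
Bowley skewness = 10.4000 / 23.0000 ≈ 0.452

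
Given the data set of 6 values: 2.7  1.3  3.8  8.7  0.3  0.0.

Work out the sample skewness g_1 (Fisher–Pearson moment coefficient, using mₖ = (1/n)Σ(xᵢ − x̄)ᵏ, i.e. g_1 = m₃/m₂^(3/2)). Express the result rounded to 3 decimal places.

x̄ = (2.7 + 1.3 + 3.8 + 8.7 + 0.3 + 0.0) / 6 = 2.8000
deviations (xᵢ − x̄): -0.1000, -1.5000, 1.0000, 5.9000, -2.5000, -2.8000
Σ(xᵢ − x̄)² = 52.1600 ⇒ m₂ = 52.1600/6 = 8.69333
Σ(xᵢ − x̄)³ = 165.4260 ⇒ m₃ = 165.4260/6 = 27.57100
m₂^(3/2) = 8.69333^(1.5) = 25.63182
g_1 = m₃ / m₂^(3/2) = 27.57100 / 25.63182 ≈ 1.076

1.076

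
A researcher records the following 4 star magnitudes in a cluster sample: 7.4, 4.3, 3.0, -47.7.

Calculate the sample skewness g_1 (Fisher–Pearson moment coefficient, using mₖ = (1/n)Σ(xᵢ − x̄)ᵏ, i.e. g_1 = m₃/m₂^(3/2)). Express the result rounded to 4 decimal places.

-1.1376

x̄ = (7.4 + 4.3 + 3.0 - 47.7) / 4 = -8.2500
deviations (xᵢ − x̄): 15.6500, 12.5500, 11.2500, -39.4500
Σ(xᵢ − x̄)² = 2085.2900 ⇒ m₂ = 2085.2900/4 = 521.32250
Σ(xᵢ − x̄)³ = -54162.6120 ⇒ m₃ = -54162.6120/4 = -13540.65300
m₂^(3/2) = 521.32250^(1.5) = 11903.08963
g_1 = m₃ / m₂^(3/2) = -13540.65300 / 11903.08963 ≈ -1.1376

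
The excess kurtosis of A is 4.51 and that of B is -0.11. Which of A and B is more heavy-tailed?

Higher excess kurtosis ⇒ heavier tails relative to the normal distribution.
4.51 vs -0.11: the larger is 4.51, so A has heavier tails. (A is leptokurtic — heavier-than-normal tails; the other is platykurtic.)

A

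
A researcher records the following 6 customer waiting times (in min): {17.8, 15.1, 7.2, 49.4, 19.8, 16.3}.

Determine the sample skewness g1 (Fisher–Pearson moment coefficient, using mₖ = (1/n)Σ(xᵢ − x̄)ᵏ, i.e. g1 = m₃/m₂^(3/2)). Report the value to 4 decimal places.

x̄ = (17.8 + 15.1 + 7.2 + 49.4 + 19.8 + 16.3) / 6 = 20.9333
deviations (xᵢ − x̄): -3.1333, -5.8333, -13.7333, 28.4667, -1.1333, -4.6333
Σ(xᵢ − x̄)² = 1065.5533 ⇒ m₂ = 1065.5533/6 = 177.59222
Σ(xᵢ − x̄)³ = 20147.6464 ⇒ m₃ = 20147.6464/6 = 3357.94107
m₂^(3/2) = 177.59222^(1.5) = 2366.66023
g1 = m₃ / m₂^(3/2) = 3357.94107 / 2366.66023 ≈ 1.4189

1.4189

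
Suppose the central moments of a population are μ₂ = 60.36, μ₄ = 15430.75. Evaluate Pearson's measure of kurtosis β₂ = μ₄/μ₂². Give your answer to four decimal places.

4.2353

μ₂² = 60.36² = 3643.32960
μ₄/μ₂² = 15430.75 / 3643.32960 = 4.23534
β₂ ≈ 4.2353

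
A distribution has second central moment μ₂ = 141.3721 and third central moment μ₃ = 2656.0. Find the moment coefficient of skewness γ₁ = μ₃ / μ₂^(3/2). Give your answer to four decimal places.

σ = √μ₂ = √141.3721 = 11.89000
σ³ = μ₂^(3/2) = 1680.91427
γ₁ = μ₃/σ³ = 2656.0 / 1680.91427 ≈ 1.5801

1.5801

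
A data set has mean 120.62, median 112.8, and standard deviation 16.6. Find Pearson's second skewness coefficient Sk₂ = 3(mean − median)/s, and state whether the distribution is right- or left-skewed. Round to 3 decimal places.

1.413, right-skewed

Sk₂ = 3(120.62 − 112.8) / 16.6 = 3 × 7.8200 / 16.6
    = 23.4600 / 16.6 ≈ 1.413
Sk₂ > 0 ⇒ mean > median ⇒ right-skewed (positive skew).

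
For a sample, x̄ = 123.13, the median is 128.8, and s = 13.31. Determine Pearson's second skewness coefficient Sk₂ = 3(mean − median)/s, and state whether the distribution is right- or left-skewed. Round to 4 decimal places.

-1.2780, left-skewed

Sk₂ = 3(123.13 − 128.8) / 13.31 = 3 × -5.6700 / 13.31
    = -17.0100 / 13.31 ≈ -1.2780
Sk₂ < 0 ⇒ mean < median ⇒ left-skewed (negative skew).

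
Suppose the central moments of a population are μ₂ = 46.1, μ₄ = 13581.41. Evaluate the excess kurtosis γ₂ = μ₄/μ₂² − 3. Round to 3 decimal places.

μ₂² = 46.1² = 2125.21000
μ₄/μ₂² = 13581.41 / 2125.21000 = 6.39062
γ₂ = 6.39062 − 3 ≈ 3.391

3.391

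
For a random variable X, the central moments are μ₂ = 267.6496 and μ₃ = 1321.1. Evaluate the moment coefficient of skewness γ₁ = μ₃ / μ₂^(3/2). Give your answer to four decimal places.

σ = √μ₂ = √267.6496 = 16.36000
σ³ = μ₂^(3/2) = 4378.74746
γ₁ = μ₃/σ³ = 1321.1 / 4378.74746 ≈ 0.3017

0.3017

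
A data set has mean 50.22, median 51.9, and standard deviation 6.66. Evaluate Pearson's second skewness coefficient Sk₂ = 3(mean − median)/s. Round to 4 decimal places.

Sk₂ = 3(50.22 − 51.9) / 6.66 = 3 × -1.6800 / 6.66
    = -5.0400 / 6.66 ≈ -0.7568

-0.7568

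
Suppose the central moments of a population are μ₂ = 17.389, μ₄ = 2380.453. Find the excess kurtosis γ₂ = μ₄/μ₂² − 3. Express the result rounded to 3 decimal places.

4.872

μ₂² = 17.389² = 302.37732
μ₄/μ₂² = 2380.453 / 302.37732 = 7.87246
γ₂ = 7.87246 − 3 ≈ 4.872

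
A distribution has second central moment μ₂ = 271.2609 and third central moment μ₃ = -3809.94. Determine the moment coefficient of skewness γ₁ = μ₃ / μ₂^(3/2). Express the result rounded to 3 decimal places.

σ = √μ₂ = √271.2609 = 16.47000
σ³ = μ₂^(3/2) = 4467.66702
γ₁ = μ₃/σ³ = -3809.94 / 4467.66702 ≈ -0.853

-0.853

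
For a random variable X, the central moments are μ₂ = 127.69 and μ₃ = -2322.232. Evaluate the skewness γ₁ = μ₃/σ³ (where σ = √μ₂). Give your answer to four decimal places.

-1.6094

σ = √μ₂ = √127.69 = 11.30000
σ³ = μ₂^(3/2) = 1442.89700
γ₁ = μ₃/σ³ = -2322.232 / 1442.89700 ≈ -1.6094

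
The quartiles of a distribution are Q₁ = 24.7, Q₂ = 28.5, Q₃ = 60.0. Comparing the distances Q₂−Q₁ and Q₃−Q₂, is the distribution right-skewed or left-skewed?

Q₂ − Q₁ = 3.8;  Q₃ − Q₂ = 31.5
Q₃ − Q₂ > Q₂ − Q₁ ⇒ the upper half is more spread out ⇒ right-skewed.

right-skewed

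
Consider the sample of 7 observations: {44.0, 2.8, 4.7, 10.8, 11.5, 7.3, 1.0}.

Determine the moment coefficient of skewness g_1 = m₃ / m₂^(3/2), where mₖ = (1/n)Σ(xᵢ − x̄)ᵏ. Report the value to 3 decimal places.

1.750

x̄ = (44.0 + 2.8 + 4.7 + 10.8 + 11.5 + 7.3 + 1.0) / 7 = 11.7286
deviations (xᵢ − x̄): 32.2714, -8.9286, -7.0286, -0.9286, -0.2286, -4.4286, -10.7286
Σ(xᵢ − x̄)² = 1306.1943 ⇒ m₂ = 1306.1943/7 = 186.59918
Σ(xᵢ − x̄)³ = 31227.3743 ⇒ m₃ = 31227.3743/7 = 4461.05348
m₂^(3/2) = 186.59918^(1.5) = 2548.96933
g_1 = m₃ / m₂^(3/2) = 4461.05348 / 2548.96933 ≈ 1.750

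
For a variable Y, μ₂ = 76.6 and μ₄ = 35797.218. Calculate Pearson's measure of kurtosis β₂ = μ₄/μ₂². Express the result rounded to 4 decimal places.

6.1009

μ₂² = 76.6² = 5867.56000
μ₄/μ₂² = 35797.218 / 5867.56000 = 6.10087
β₂ ≈ 6.1009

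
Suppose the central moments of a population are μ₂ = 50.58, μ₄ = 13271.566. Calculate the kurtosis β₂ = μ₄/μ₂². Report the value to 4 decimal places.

μ₂² = 50.58² = 2558.33640
μ₄/μ₂² = 13271.566 / 2558.33640 = 5.18758
β₂ ≈ 5.1876

5.1876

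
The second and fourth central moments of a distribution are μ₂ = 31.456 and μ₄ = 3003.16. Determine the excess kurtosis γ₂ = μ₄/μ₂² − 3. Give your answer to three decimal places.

μ₂² = 31.456² = 989.47994
μ₄/μ₂² = 3003.16 / 989.47994 = 3.03509
γ₂ = 3.03509 − 3 ≈ 0.035

0.035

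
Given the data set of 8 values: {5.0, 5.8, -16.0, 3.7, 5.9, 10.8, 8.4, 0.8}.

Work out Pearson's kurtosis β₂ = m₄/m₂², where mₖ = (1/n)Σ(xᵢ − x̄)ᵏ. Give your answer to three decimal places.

x̄ = 3.0500
Σ(xᵢ − x̄)² = 476.5600 ⇒ m₂ = 59.57000
Σ(xᵢ − x̄)⁴ = 136288.4088 ⇒ m₄ = 17036.05109
m₂² = 3548.58490
β₂ = m₄/m₂² = 17036.05109 / 3548.58490 ≈ 4.801

4.801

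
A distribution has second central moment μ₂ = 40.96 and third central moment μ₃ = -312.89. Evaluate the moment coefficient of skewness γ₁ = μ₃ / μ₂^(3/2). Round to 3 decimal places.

σ = √μ₂ = √40.96 = 6.40000
σ³ = μ₂^(3/2) = 262.14400
γ₁ = μ₃/σ³ = -312.89 / 262.14400 ≈ -1.194

-1.194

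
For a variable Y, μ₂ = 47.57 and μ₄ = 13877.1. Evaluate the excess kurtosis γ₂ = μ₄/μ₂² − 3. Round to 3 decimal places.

μ₂² = 47.57² = 2262.90490
μ₄/μ₂² = 13877.1 / 2262.90490 = 6.13243
γ₂ = 6.13243 − 3 ≈ 3.132

3.132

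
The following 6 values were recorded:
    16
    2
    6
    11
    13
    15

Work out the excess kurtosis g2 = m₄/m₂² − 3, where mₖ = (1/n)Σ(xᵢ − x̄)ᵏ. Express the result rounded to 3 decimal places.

-1.122

x̄ = 10.5000
Σ(xᵢ − x̄)² = 149.5000 ⇒ m₂ = 24.91667
Σ(xᵢ − x̄)⁴ = 6994.3750 ⇒ m₄ = 1165.72917
m₂² = 620.84028
g2 = m₄/m₂² − 3 = 1.87766 − 3 ≈ -1.122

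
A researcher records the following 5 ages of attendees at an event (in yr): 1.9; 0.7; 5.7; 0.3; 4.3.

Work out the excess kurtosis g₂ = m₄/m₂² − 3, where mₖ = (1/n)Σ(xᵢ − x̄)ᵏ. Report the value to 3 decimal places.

-1.505

x̄ = 2.5800
Σ(xᵢ − x̄)² = 21.8880 ⇒ m₂ = 4.37760
Σ(xᵢ − x̄)⁴ = 143.2398 ⇒ m₄ = 28.64797
m₂² = 19.16338
g₂ = m₄/m₂² − 3 = 1.49493 − 3 ≈ -1.505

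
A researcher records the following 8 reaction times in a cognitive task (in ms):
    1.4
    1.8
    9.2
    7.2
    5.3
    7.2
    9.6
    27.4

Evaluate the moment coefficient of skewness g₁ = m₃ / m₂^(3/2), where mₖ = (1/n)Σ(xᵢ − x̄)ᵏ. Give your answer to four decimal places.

1.6399

x̄ = (1.4 + 1.8 + 9.2 + 7.2 + 5.3 + 7.2 + 9.6 + 27.4) / 8 = 8.6375
deviations (xᵢ − x̄): -7.2375, -6.8375, 0.5625, -1.4375, -3.3375, -1.4375, 0.9625, 18.7625
Σ(xᵢ − x̄)² = 467.6787 ⇒ m₂ = 467.6787/8 = 58.45984
Σ(xᵢ − x̄)³ = 5864.1687 ⇒ m₃ = 5864.1687/8 = 733.02109
m₂^(3/2) = 58.45984^(1.5) = 446.97834
g₁ = m₃ / m₂^(3/2) = 733.02109 / 446.97834 ≈ 1.6399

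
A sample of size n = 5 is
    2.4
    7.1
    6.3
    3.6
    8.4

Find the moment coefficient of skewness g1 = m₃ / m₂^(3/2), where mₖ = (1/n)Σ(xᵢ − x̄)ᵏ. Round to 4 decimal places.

x̄ = (2.4 + 7.1 + 6.3 + 3.6 + 8.4) / 5 = 5.5600
deviations (xᵢ − x̄): -3.1600, 1.5400, 0.7400, -1.9600, 2.8400
Σ(xᵢ − x̄)² = 24.8120 ⇒ m₂ = 24.8120/5 = 4.96240
Σ(xᵢ − x̄)³ = -12.1202 ⇒ m₃ = -12.1202/5 = -2.42405
m₂^(3/2) = 4.96240^(1.5) = 11.05446
g1 = m₃ / m₂^(3/2) = -2.42405 / 11.05446 ≈ -0.2193

-0.2193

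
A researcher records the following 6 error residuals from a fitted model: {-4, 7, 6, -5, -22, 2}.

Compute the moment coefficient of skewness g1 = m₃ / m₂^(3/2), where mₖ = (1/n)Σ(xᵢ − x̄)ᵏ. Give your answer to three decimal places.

-1.002

x̄ = (-4 + 7 + 6 - 5 - 22 + 2) / 6 = -2.6667
deviations (xᵢ − x̄): -1.3333, 9.6667, 8.6667, -2.3333, -19.3333, 4.6667
Σ(xᵢ − x̄)² = 571.3333 ⇒ m₂ = 571.3333/6 = 95.22222
Σ(xᵢ − x̄)³ = -5585.5556 ⇒ m₃ = -5585.5556/6 = -930.92593
m₂^(3/2) = 95.22222^(1.5) = 929.19629
g1 = m₃ / m₂^(3/2) = -930.92593 / 929.19629 ≈ -1.002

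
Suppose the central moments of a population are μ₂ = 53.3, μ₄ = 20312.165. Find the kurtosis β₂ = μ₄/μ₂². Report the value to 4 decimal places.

μ₂² = 53.3² = 2840.89000
μ₄/μ₂² = 20312.165 / 2840.89000 = 7.14993
β₂ ≈ 7.1499

7.1499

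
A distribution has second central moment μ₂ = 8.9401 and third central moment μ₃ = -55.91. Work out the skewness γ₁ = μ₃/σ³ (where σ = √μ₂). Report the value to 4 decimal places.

-2.0916

σ = √μ₂ = √8.9401 = 2.99000
σ³ = μ₂^(3/2) = 26.73090
γ₁ = μ₃/σ³ = -55.91 / 26.73090 ≈ -2.0916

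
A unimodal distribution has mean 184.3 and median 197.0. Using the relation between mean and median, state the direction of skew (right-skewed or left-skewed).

left-skewed

mean − median = 184.3 − 197.0 = -12.7
mean < median ⇒ the longer tail is on the left ⇒ left-skewed (negatively skewed).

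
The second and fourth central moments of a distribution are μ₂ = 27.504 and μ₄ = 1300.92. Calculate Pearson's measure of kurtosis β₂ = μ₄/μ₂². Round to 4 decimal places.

μ₂² = 27.504² = 756.47002
μ₄/μ₂² = 1300.92 / 756.47002 = 1.71972
β₂ ≈ 1.7197

1.7197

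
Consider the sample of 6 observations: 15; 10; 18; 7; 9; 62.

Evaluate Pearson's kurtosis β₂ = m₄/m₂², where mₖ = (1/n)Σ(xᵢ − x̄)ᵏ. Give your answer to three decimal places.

x̄ = 20.1667
Σ(xᵢ − x̄)² = 2182.8333 ⇒ m₂ = 363.80556
Σ(xᵢ − x̄)⁴ = 3119618.1528 ⇒ m₄ = 519936.35880
m₂² = 132354.48225
β₂ = m₄/m₂² = 519936.35880 / 132354.48225 ≈ 3.928

3.928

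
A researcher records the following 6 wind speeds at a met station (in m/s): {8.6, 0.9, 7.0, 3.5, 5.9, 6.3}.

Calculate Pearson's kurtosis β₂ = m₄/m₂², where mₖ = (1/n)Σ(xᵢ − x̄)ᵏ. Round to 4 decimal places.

2.2250

x̄ = 5.3667
Σ(xᵢ − x̄)² = 37.7133 ⇒ m₂ = 6.28556
Σ(xᵢ − x̄)⁴ = 527.4404 ⇒ m₄ = 87.90673
m₂² = 39.50821
β₂ = m₄/m₂² = 87.90673 / 39.50821 ≈ 2.2250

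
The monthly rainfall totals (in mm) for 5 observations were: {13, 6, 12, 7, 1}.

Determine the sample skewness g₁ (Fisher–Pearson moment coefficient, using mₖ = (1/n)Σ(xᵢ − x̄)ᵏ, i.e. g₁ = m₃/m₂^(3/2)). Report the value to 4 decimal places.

x̄ = (13 + 6 + 12 + 7 + 1) / 5 = 7.8000
deviations (xᵢ − x̄): 5.2000, -1.8000, 4.2000, -0.8000, -6.8000
Σ(xᵢ − x̄)² = 94.8000 ⇒ m₂ = 94.8000/5 = 18.96000
Σ(xᵢ − x̄)³ = -106.0800 ⇒ m₃ = -106.0800/5 = -21.21600
m₂^(3/2) = 18.96000^(1.5) = 82.55768
g₁ = m₃ / m₂^(3/2) = -21.21600 / 82.55768 ≈ -0.2570

-0.2570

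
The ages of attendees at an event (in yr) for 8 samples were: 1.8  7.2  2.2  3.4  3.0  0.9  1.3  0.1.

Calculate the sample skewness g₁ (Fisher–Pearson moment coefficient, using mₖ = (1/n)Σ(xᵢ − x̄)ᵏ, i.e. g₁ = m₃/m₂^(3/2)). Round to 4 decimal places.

1.2539

x̄ = (1.8 + 7.2 + 2.2 + 3.4 + 3.0 + 0.9 + 1.3 + 0.1) / 8 = 2.4875
deviations (xᵢ − x̄): -0.6875, 4.7125, -0.2875, 0.9125, 0.5125, -1.5875, -1.1875, -2.3875
Σ(xᵢ − x̄)² = 33.4888 ⇒ m₂ = 33.4888/8 = 4.18609
Σ(xᵢ − x̄)³ = 85.9148 ⇒ m₃ = 85.9148/8 = 10.73936
m₂^(3/2) = 4.18609^(1.5) = 8.56473
g₁ = m₃ / m₂^(3/2) = 10.73936 / 8.56473 ≈ 1.2539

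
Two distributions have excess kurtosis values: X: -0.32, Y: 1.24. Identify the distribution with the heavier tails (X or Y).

Higher excess kurtosis ⇒ heavier tails relative to the normal distribution.
-0.32 vs 1.24: the larger is 1.24, so Y has heavier tails. (Y is leptokurtic — heavier-than-normal tails; the other is platykurtic.)

Y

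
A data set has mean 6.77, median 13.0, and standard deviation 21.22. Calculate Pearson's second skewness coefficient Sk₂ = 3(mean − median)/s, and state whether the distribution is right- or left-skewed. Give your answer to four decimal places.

Sk₂ = 3(6.77 − 13.0) / 21.22 = 3 × -6.2300 / 21.22
    = -18.6900 / 21.22 ≈ -0.8808
Sk₂ < 0 ⇒ mean < median ⇒ left-skewed (negative skew).

-0.8808, left-skewed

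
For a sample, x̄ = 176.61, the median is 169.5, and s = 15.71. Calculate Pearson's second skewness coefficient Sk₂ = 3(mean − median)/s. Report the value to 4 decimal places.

Sk₂ = 3(176.61 − 169.5) / 15.71 = 3 × 7.1100 / 15.71
    = 21.3300 / 15.71 ≈ 1.3577

1.3577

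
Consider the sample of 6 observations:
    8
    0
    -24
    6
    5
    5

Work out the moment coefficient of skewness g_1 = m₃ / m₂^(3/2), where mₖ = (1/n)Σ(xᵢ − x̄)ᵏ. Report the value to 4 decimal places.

-1.6086

x̄ = (8 + 0 - 24 + 6 + 5 + 5) / 6 = 0.0000
deviations (xᵢ − x̄): 8.0000, 0.0000, -24.0000, 6.0000, 5.0000, 5.0000
Σ(xᵢ − x̄)² = 726.0000 ⇒ m₂ = 726.0000/6 = 121.00000
Σ(xᵢ − x̄)³ = -12846.0000 ⇒ m₃ = -12846.0000/6 = -2141.00000
m₂^(3/2) = 121.00000^(1.5) = 1331.00000
g_1 = m₃ / m₂^(3/2) = -2141.00000 / 1331.00000 ≈ -1.6086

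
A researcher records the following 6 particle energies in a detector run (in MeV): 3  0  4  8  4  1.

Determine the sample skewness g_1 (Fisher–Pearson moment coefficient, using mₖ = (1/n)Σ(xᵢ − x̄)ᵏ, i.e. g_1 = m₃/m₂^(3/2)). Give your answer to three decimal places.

x̄ = (3 + 0 + 4 + 8 + 4 + 1) / 6 = 3.3333
deviations (xᵢ − x̄): -0.3333, -3.3333, 0.6667, 4.6667, 0.6667, -2.3333
Σ(xᵢ − x̄)² = 39.3333 ⇒ m₂ = 39.3333/6 = 6.55556
Σ(xᵢ − x̄)³ = 52.4444 ⇒ m₃ = 52.4444/6 = 8.74074
m₂^(3/2) = 6.55556^(1.5) = 16.78473
g_1 = m₃ / m₂^(3/2) = 8.74074 / 16.78473 ≈ 0.521

0.521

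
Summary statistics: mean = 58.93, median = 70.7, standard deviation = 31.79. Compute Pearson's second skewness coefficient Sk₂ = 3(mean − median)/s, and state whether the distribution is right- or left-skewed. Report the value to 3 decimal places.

Sk₂ = 3(58.93 − 70.7) / 31.79 = 3 × -11.7700 / 31.79
    = -35.3100 / 31.79 ≈ -1.111
Sk₂ < 0 ⇒ mean < median ⇒ left-skewed (negative skew).

-1.111, left-skewed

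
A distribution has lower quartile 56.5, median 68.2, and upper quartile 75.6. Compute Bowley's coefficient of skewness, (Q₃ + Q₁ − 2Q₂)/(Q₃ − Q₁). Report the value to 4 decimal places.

numerator: Q₃ + Q₁ − 2Q₂ = 75.6 + 56.5 − 2×68.2 = -4.3000
denominator: Q₃ − Q₁ = 75.6 − 56.5 = 19.1000
Bowley skewness = -4.3000 / 19.1000 ≈ -0.2251

-0.2251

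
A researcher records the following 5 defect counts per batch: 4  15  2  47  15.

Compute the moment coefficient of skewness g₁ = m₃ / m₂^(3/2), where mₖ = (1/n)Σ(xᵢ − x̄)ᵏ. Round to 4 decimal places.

1.0945

x̄ = (4 + 15 + 2 + 47 + 15) / 5 = 16.6000
deviations (xᵢ − x̄): -12.6000, -1.6000, -14.6000, 30.4000, -1.6000
Σ(xᵢ − x̄)² = 1301.2000 ⇒ m₂ = 1301.2000/5 = 260.24000
Σ(xᵢ − x̄)³ = 22973.7600 ⇒ m₃ = 22973.7600/5 = 4594.75200
m₂^(3/2) = 260.24000^(1.5) = 4198.18019
g₁ = m₃ / m₂^(3/2) = 4594.75200 / 4198.18019 ≈ 1.0945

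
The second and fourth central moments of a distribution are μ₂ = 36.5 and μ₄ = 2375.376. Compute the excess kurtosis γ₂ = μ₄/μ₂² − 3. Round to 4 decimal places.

-1.2170

μ₂² = 36.5² = 1332.25000
μ₄/μ₂² = 2375.376 / 1332.25000 = 1.78298
γ₂ = 1.78298 − 3 ≈ -1.2170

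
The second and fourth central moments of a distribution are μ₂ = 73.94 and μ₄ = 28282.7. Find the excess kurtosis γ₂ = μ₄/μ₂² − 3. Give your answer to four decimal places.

μ₂² = 73.94² = 5467.12360
μ₄/μ₂² = 28282.7 / 5467.12360 = 5.17323
γ₂ = 5.17323 − 3 ≈ 2.1732

2.1732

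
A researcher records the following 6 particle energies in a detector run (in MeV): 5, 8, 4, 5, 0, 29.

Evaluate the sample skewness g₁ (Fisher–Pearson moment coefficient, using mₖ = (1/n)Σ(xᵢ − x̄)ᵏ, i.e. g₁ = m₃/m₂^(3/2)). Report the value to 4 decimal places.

x̄ = (5 + 8 + 4 + 5 + 0 + 29) / 6 = 8.5000
deviations (xᵢ − x̄): -3.5000, -0.5000, -4.5000, -3.5000, -8.5000, 20.5000
Σ(xᵢ − x̄)² = 537.5000 ⇒ m₂ = 537.5000/6 = 89.58333
Σ(xᵢ − x̄)³ = 7824.0000 ⇒ m₃ = 7824.0000/6 = 1304.00000
m₂^(3/2) = 89.58333^(1.5) = 847.89257
g₁ = m₃ / m₂^(3/2) = 1304.00000 / 847.89257 ≈ 1.5379

1.5379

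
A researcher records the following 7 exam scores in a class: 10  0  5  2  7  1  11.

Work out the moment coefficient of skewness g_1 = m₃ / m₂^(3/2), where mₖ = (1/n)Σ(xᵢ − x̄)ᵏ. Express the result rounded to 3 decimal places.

x̄ = (10 + 0 + 5 + 2 + 7 + 1 + 11) / 7 = 5.1429
deviations (xᵢ − x̄): 4.8571, -5.1429, -0.1429, -3.1429, 1.8571, -4.1429, 5.8571
Σ(xᵢ − x̄)² = 114.8571 ⇒ m₂ = 114.8571/7 = 16.40816
Σ(xᵢ − x̄)³ = 83.7551 ⇒ m₃ = 83.7551/7 = 11.96501
m₂^(3/2) = 16.40816^(1.5) = 66.46453
g_1 = m₃ / m₂^(3/2) = 11.96501 / 66.46453 ≈ 0.180

0.180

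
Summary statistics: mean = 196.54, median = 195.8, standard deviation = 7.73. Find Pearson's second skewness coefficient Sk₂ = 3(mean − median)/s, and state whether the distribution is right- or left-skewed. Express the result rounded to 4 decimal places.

Sk₂ = 3(196.54 − 195.8) / 7.73 = 3 × 0.7400 / 7.73
    = 2.2200 / 7.73 ≈ 0.2872
Sk₂ > 0 ⇒ mean > median ⇒ right-skewed (positive skew).

0.2872, right-skewed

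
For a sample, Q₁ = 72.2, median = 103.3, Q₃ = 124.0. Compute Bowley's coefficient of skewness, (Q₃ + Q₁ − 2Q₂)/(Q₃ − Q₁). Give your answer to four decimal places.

-0.2008

numerator: Q₃ + Q₁ − 2Q₂ = 124.0 + 72.2 − 2×103.3 = -10.4000
denominator: Q₃ − Q₁ = 124.0 − 72.2 = 51.8000
Bowley skewness = -10.4000 / 51.8000 ≈ -0.2008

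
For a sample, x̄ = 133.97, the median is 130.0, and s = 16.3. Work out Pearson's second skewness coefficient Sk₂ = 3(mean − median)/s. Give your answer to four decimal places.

0.7307

Sk₂ = 3(133.97 − 130.0) / 16.3 = 3 × 3.9700 / 16.3
    = 11.9100 / 16.3 ≈ 0.7307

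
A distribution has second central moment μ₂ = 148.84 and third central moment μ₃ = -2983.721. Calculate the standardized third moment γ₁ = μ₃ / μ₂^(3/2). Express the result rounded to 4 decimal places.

σ = √μ₂ = √148.84 = 12.20000
σ³ = μ₂^(3/2) = 1815.84800
γ₁ = μ₃/σ³ = -2983.721 / 1815.84800 ≈ -1.6432

-1.6432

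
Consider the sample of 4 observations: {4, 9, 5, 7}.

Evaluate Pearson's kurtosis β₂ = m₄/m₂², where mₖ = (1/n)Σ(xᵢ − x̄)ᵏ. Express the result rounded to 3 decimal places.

1.573

x̄ = 6.2500
Σ(xᵢ − x̄)² = 14.7500 ⇒ m₂ = 3.68750
Σ(xᵢ − x̄)⁴ = 85.5781 ⇒ m₄ = 21.39453
m₂² = 13.59766
β₂ = m₄/m₂² = 21.39453 / 13.59766 ≈ 1.573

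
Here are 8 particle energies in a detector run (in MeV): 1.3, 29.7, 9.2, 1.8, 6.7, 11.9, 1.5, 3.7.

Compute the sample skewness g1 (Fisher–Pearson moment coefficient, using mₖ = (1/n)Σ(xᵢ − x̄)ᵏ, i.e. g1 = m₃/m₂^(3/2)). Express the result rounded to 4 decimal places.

1.5911

x̄ = (1.3 + 29.7 + 9.2 + 1.8 + 6.7 + 11.9 + 1.5 + 3.7) / 8 = 8.2250
deviations (xᵢ − x̄): -6.9250, 21.4750, 0.9750, -6.4250, -1.5250, 3.6750, -6.7250, -4.5250
Σ(xᵢ − x̄)² = 632.8950 ⇒ m₂ = 632.8950/8 = 79.11188
Σ(xᵢ − x̄)³ = 8956.6448 ⇒ m₃ = 8956.6448/8 = 1119.58059
m₂^(3/2) = 79.11188^(1.5) = 703.65944
g1 = m₃ / m₂^(3/2) = 1119.58059 / 703.65944 ≈ 1.5911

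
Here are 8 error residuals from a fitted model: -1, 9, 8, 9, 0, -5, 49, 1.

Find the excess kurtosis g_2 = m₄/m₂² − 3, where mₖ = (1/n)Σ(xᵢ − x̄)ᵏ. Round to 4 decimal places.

x̄ = 8.7500
Σ(xᵢ − x̄)² = 2041.5000 ⇒ m₂ = 255.18750
Σ(xᵢ − x̄)⁴ = 2678853.6563 ⇒ m₄ = 334856.70703
m₂² = 65120.66016
g_2 = m₄/m₂² − 3 = 5.14210 − 3 ≈ 2.1421

2.1421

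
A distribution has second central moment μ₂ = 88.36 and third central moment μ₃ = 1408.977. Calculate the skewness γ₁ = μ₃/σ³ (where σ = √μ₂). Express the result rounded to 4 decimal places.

1.6964

σ = √μ₂ = √88.36 = 9.40000
σ³ = μ₂^(3/2) = 830.58400
γ₁ = μ₃/σ³ = 1408.977 / 830.58400 ≈ 1.6964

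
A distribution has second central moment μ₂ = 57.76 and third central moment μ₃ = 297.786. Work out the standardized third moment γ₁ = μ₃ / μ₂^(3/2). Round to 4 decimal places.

0.6784

σ = √μ₂ = √57.76 = 7.60000
σ³ = μ₂^(3/2) = 438.97600
γ₁ = μ₃/σ³ = 297.786 / 438.97600 ≈ 0.6784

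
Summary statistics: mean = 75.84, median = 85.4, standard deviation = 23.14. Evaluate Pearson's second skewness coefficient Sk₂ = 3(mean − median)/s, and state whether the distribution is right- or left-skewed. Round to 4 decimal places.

-1.2394, left-skewed

Sk₂ = 3(75.84 − 85.4) / 23.14 = 3 × -9.5600 / 23.14
    = -28.6800 / 23.14 ≈ -1.2394
Sk₂ < 0 ⇒ mean < median ⇒ left-skewed (negative skew).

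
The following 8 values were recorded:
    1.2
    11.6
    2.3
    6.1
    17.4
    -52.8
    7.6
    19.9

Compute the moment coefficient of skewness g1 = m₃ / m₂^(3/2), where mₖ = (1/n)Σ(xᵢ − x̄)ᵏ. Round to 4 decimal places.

-1.8883

x̄ = (1.2 + 11.6 + 2.3 + 6.1 + 17.4 - 52.8 + 7.6 + 19.9) / 8 = 1.6625
deviations (xᵢ − x̄): -0.4625, 9.9375, 0.6375, 4.4375, 15.7375, -54.4625, 5.9375, 18.2375
Σ(xᵢ − x̄)² = 3700.7587 ⇒ m₂ = 3700.7587/8 = 462.59484
Σ(xᵢ − x̄)³ = -150302.8752 ⇒ m₃ = -150302.8752/8 = -18787.85940
m₂^(3/2) = 462.59484^(1.5) = 9949.49828
g1 = m₃ / m₂^(3/2) = -18787.85940 / 9949.49828 ≈ -1.8883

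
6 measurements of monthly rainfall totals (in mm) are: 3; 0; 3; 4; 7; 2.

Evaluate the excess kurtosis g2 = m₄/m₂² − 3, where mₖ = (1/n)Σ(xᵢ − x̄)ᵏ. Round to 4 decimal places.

x̄ = 3.1667
Σ(xᵢ − x̄)² = 26.8333 ⇒ m₂ = 4.47222
Σ(xᵢ − x̄)⁴ = 318.8194 ⇒ m₄ = 53.13657
m₂² = 20.00077
g2 = m₄/m₂² − 3 = 2.65673 − 3 ≈ -0.3433

-0.3433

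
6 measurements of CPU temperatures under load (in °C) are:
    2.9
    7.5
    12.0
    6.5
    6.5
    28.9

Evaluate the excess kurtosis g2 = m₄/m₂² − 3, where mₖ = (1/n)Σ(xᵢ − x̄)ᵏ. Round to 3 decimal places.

0.538

x̄ = 10.7167
Σ(xᵢ − x̄)² = 439.2883 ⇒ m₂ = 73.21472
Σ(xᵢ − x̄)⁴ = 113793.8770 ⇒ m₄ = 18965.64616
m₂² = 5360.39555
g2 = m₄/m₂² − 3 = 3.53811 − 3 ≈ 0.538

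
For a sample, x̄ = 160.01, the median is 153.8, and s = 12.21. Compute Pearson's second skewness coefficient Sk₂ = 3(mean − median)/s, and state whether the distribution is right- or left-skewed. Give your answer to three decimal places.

Sk₂ = 3(160.01 − 153.8) / 12.21 = 3 × 6.2100 / 12.21
    = 18.6300 / 12.21 ≈ 1.526
Sk₂ > 0 ⇒ mean > median ⇒ right-skewed (positive skew).

1.526, right-skewed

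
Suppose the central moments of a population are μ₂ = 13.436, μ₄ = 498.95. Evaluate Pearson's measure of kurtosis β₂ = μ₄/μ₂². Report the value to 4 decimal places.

2.7639

μ₂² = 13.436² = 180.52610
μ₄/μ₂² = 498.95 / 180.52610 = 2.76387
β₂ ≈ 2.7639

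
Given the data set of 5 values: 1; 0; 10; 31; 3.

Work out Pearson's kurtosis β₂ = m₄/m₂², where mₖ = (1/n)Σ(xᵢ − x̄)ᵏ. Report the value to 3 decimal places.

x̄ = 9.0000
Σ(xᵢ − x̄)² = 666.0000 ⇒ m₂ = 133.20000
Σ(xᵢ − x̄)⁴ = 246210.0000 ⇒ m₄ = 49242.00000
m₂² = 17742.24000
β₂ = m₄/m₂² = 49242.00000 / 17742.24000 ≈ 2.775

2.775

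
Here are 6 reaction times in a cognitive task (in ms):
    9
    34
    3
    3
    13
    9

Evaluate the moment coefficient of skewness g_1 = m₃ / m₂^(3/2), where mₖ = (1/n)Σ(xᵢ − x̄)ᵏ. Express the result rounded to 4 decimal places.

x̄ = (9 + 34 + 3 + 3 + 13 + 9) / 6 = 11.8333
deviations (xᵢ − x̄): -2.8333, 22.1667, -8.8333, -8.8333, 1.1667, -2.8333
Σ(xᵢ − x̄)² = 664.8333 ⇒ m₂ = 664.8333/6 = 110.80556
Σ(xᵢ − x̄)³ = 9469.4444 ⇒ m₃ = 9469.4444/6 = 1578.24074
m₂^(3/2) = 110.80556^(1.5) = 1166.38601
g_1 = m₃ / m₂^(3/2) = 1578.24074 / 1166.38601 ≈ 1.3531

1.3531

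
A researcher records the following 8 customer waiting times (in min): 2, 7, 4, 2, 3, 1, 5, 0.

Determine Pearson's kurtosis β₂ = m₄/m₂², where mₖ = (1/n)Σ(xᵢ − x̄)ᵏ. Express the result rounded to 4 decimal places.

2.2963

x̄ = 3.0000
Σ(xᵢ − x̄)² = 36.0000 ⇒ m₂ = 4.50000
Σ(xᵢ − x̄)⁴ = 372.0000 ⇒ m₄ = 46.50000
m₂² = 20.25000
β₂ = m₄/m₂² = 46.50000 / 20.25000 ≈ 2.2963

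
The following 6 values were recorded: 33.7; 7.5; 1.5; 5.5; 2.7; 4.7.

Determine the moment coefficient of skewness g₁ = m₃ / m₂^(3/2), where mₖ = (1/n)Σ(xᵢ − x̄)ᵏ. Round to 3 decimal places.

1.669

x̄ = (33.7 + 7.5 + 1.5 + 5.5 + 2.7 + 4.7) / 6 = 9.2667
deviations (xᵢ − x̄): 24.4333, -1.7667, -7.7667, -3.7667, -6.5667, -4.5667
Σ(xᵢ − x̄)² = 738.5933 ⇒ m₂ = 738.5933/6 = 123.09889
Σ(xᵢ − x̄)³ = 13680.5556 ⇒ m₃ = 13680.5556/6 = 2280.09259
m₂^(3/2) = 123.09889^(1.5) = 1365.78142
g₁ = m₃ / m₂^(3/2) = 2280.09259 / 1365.78142 ≈ 1.669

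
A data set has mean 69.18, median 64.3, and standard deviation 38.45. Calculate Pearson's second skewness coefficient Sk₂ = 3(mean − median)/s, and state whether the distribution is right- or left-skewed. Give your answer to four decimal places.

Sk₂ = 3(69.18 − 64.3) / 38.45 = 3 × 4.8800 / 38.45
    = 14.6400 / 38.45 ≈ 0.3808
Sk₂ > 0 ⇒ mean > median ⇒ right-skewed (positive skew).

0.3808, right-skewed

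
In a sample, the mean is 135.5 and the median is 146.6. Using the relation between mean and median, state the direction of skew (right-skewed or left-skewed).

mean − median = 135.5 − 146.6 = -11.1
mean < median ⇒ the longer tail is on the left ⇒ left-skewed (negatively skewed).

left-skewed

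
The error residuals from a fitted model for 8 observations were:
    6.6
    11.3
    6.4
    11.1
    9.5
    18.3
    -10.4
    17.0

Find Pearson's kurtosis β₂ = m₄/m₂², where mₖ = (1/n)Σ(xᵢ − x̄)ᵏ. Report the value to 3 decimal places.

x̄ = 8.7250
Σ(xᵢ − x̄)² = 548.7150 ⇒ m₂ = 68.58938
Σ(xᵢ − x̄)⁴ = 147004.4949 ⇒ m₄ = 18375.56186
m₂² = 4704.50236
β₂ = m₄/m₂² = 18375.56186 / 4704.50236 ≈ 3.906

3.906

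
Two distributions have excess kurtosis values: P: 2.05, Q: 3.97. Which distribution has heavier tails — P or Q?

Higher excess kurtosis ⇒ heavier tails relative to the normal distribution.
2.05 vs 3.97: the larger is 3.97, so Q has heavier tails.

Q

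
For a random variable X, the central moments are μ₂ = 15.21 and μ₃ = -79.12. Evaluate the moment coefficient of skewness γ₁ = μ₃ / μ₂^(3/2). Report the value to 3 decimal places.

-1.334

σ = √μ₂ = √15.21 = 3.90000
σ³ = μ₂^(3/2) = 59.31900
γ₁ = μ₃/σ³ = -79.12 / 59.31900 ≈ -1.334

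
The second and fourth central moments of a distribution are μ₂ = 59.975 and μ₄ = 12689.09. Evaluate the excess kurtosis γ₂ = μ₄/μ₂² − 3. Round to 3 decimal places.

μ₂² = 59.975² = 3597.00063
μ₄/μ₂² = 12689.09 / 3597.00063 = 3.52769
γ₂ = 3.52769 − 3 ≈ 0.528

0.528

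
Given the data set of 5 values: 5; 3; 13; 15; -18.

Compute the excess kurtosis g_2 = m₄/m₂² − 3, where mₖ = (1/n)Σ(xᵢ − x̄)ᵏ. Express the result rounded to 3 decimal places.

x̄ = 3.6000
Σ(xᵢ − x̄)² = 687.2000 ⇒ m₂ = 137.44000
Σ(xᵢ − x̄)⁴ = 242379.2960 ⇒ m₄ = 48475.85920
m₂² = 18889.75360
g_2 = m₄/m₂² − 3 = 2.56625 − 3 ≈ -0.434

-0.434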